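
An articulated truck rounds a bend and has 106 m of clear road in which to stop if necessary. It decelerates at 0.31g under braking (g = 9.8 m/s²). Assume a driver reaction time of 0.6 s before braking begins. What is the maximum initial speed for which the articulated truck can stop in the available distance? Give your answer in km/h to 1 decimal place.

a = 0.31 × 9.8 = 3.038 m/s².
Stopping distance: v·t_r + v²/(2a) = 106 with t_r = 0.6 s and a = 3.038 m/s².
So v² + 3.646 v − 644.06 = 0.
Positive root: v = −a·t_r + √((a·t_r)² + 2a·d) = −1.823 + √(3.323 + 644.06) = 23.6207 m/s.
23.6207 m/s × 3.6 = 85.035 km/h.

Maximum speed ≈ 85.0 km/h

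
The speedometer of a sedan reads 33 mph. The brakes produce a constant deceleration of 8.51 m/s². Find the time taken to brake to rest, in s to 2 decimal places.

33 mph × 0.44704 = 14.7523 m/s.
Braking time = v/a = 14.7523 / 8.510 = 1.734 s.

Braking time ≈ 1.73 s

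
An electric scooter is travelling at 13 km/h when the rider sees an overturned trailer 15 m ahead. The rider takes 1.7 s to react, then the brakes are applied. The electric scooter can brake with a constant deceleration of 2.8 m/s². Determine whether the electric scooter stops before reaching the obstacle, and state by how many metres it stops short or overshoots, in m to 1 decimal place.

13 km/h ÷ 3.6 = 3.6111 m/s.
Reaction distance = 3.6111 × 1.7 = 6.139 m.
Braking distance = v²/(2a) = 13.040 / 5.600 = 2.329 m.
Total stopping distance = 6.139 + 2.329 = 8.468 m, vs 15 m available — it stops with 15 − 8.468 = 6.532 m to spare.

Yes — it stops 6.5 m short of the obstacle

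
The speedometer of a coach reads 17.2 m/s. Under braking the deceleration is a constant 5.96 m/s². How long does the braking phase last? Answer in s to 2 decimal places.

Braking time = v/a = 17.2000 / 5.960 = 2.886 s.

Braking time ≈ 2.89 s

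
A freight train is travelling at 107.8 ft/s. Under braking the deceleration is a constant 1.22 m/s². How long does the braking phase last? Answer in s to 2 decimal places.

Braking time ≈ 26.93 s

107.8 ft/s × 0.3048 = 32.8574 m/s.
Braking time = v/a = 32.8574 / 1.220 = 26.932 s.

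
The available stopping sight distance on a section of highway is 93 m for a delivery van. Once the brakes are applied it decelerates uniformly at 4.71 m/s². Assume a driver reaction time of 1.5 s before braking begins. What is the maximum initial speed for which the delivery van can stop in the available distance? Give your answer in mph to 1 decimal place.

Stopping distance: v·t_r + v²/(2a) = 93 with t_r = 1.5 s and a = 4.710 m/s².
So v² + 14.130 v − 876.06 = 0.
Positive root: v = −a·t_r + √((a·t_r)² + 2a·d) = −7.065 + √(49.914 + 876.06) = 23.3648 m/s.
23.3648 m/s ÷ 0.44704 = 52.266 mph.

Maximum speed ≈ 52.3 mph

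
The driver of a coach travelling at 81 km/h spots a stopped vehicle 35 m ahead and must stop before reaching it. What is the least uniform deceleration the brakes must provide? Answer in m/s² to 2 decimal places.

Required deceleration ≈ 7.23 m/s²

81 km/h ÷ 3.6 = 22.5000 m/s.
v² = 2a·d ⇒ a = v²/(2d) = 22.5000² / (2 × 35.000) = 506.250 / 70.000 = 7.2321 m/s².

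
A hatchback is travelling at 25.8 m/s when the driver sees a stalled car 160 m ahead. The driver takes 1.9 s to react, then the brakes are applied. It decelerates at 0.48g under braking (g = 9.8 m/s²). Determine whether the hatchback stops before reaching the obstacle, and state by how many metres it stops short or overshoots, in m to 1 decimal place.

Yes — it stops 40.2 m short of the obstacle

a = 0.48 × 9.8 = 4.704 m/s².
Reaction distance = 25.8000 × 1.9 = 49.020 m.
Braking distance = v²/(2a) = 665.640 / 9.408 = 70.753 m.
Total stopping distance = 49.020 + 70.753 = 119.773 m, vs 160 m available — it stops with 160 − 119.773 = 40.227 m to spare.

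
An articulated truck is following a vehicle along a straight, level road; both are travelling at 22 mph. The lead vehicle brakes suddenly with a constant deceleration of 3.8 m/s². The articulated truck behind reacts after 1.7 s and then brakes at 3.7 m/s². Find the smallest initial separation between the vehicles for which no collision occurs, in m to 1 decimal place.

22 mph × 0.44704 = 9.8349 m/s.
Leader travels v²/(2a_L) = 96.725 / 7.600 = 12.727 m before stopping.
Follower covers v·t_r = 9.8349 × 1.7 = 16.719 m while reacting, then v²/(2a_F) = 96.725 / 7.400 = 13.071 m while braking, for a total of 16.719 + 13.071 = 29.790 m.
Since a_F ≤ a_L and the follower starts braking later, the follower is never slower than the leader, so the closest approach is when both have stopped.
Minimum gap = 29.790 − 12.727 = 17.063 m.

Minimum gap ≈ 17.1 m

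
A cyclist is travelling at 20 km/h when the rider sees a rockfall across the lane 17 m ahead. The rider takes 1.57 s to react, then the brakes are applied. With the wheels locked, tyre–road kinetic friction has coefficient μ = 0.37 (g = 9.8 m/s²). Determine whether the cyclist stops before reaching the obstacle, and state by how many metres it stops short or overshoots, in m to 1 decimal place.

Yes — it stops 4.0 m short of the obstacle

20 km/h ÷ 3.6 = 5.5556 m/s.
a = μg = 0.37 × 9.8 = 3.626 m/s².
Reaction distance = 5.5556 × 1.57 = 8.722 m.
Braking distance = v²/(2a) = 30.865 / 7.252 = 4.256 m.
Total stopping distance = 8.722 + 4.256 = 12.978 m, vs 17 m available — it stops with 17 − 12.978 = 4.022 m to spare.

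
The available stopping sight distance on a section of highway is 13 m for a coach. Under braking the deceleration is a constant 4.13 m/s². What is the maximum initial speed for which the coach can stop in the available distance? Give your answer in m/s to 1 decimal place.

v²/(2a) = d ⇒ v = √(2 × 4.130 × 13) = √107.38 = 10.3624 m/s.

Maximum speed ≈ 10.4 m/s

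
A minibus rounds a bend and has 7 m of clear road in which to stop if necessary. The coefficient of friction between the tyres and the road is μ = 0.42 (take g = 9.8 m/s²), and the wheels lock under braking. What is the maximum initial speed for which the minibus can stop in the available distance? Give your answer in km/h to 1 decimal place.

a = μg = 0.42 × 9.8 = 4.116 m/s².
v²/(2a) = d ⇒ v = √(2 × 4.116 × 7) = √57.62 = 7.5908 m/s.
7.5908 m/s × 3.6 = 27.327 km/h.

Maximum speed ≈ 27.3 km/h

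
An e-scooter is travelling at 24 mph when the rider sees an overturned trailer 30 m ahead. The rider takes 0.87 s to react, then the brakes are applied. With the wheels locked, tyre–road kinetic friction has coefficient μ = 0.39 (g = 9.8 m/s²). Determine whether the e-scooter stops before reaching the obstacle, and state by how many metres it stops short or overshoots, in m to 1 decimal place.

24 mph × 0.44704 = 10.7290 m/s.
a = μg = 0.39 × 9.8 = 3.822 m/s².
Reaction distance = 10.7290 × 0.87 = 9.334 m.
Braking distance = v²/(2a) = 115.111 / 7.644 = 15.059 m.
Total stopping distance = 9.334 + 15.059 = 24.393 m, vs 30 m available — it stops with 30 − 24.393 = 5.607 m to spare.

Yes — it stops 5.6 m short of the obstacle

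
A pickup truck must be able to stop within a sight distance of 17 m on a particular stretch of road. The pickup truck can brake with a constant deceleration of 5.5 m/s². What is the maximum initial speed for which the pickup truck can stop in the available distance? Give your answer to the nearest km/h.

Maximum speed ≈ 49 km/h

v²/(2a) = d ⇒ v = √(2 × 5.500 × 17) = √187.00 = 13.6748 m/s.
13.6748 m/s × 3.6 = 49.229 km/h.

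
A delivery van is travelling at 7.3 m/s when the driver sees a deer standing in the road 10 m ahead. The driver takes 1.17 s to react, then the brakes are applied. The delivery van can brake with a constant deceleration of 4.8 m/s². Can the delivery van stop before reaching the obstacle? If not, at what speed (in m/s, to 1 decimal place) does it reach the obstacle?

Reaction distance = 7.3000 × 1.17 = 8.541 m.
Braking distance needed to stop: v²/(2a) = 53.290 / 9.600 = 5.551 m, so total needed = 8.541 + 5.551 = 14.092 m > 10 m — it cannot stop.
Distance remaining when braking begins: 10 − 8.541 = 1.459 m.
v² = v₀² − 2a·d = 53.290 − 2 × 4.800 × 1.459 = 39.284 m²/s².
v = √39.284 = 6.268 m/s.

No — it strikes the obstacle at 6.3 m/s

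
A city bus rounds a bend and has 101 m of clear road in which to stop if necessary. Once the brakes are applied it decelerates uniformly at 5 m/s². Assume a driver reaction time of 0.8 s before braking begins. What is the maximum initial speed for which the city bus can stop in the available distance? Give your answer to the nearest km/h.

Stopping distance: v·t_r + v²/(2a) = 101 with t_r = 0.8 s and a = 5.000 m/s².
So v² + 8.000 v − 1010.00 = 0.
Positive root: v = −a·t_r + √((a·t_r)² + 2a·d) = −4.000 + √(16.000 + 1010.00) = 28.0312 m/s.
28.0312 m/s × 3.6 = 100.912 km/h.

Maximum speed ≈ 101 km/h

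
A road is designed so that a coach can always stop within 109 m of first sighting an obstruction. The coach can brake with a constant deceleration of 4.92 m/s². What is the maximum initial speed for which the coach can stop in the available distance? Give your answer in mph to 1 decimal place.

v²/(2a) = d ⇒ v = √(2 × 4.920 × 109) = √1072.56 = 32.7500 m/s.
32.7500 m/s ÷ 0.44704 = 73.260 mph.

Maximum speed ≈ 73.3 mph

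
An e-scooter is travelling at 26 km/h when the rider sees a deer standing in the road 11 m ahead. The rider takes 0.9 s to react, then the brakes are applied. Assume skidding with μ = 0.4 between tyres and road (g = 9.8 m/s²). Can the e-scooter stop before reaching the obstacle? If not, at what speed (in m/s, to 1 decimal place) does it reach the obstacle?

No — it strikes the obstacle at 4.1 m/s

26 km/h ÷ 3.6 = 7.2222 m/s.
a = μg = 0.4 × 9.8 = 3.920 m/s².
Reaction distance = 7.2222 × 0.9 = 6.500 m.
Braking distance needed to stop: v²/(2a) = 52.160 / 7.840 = 6.653 m, so total needed = 6.500 + 6.653 = 13.153 m > 11 m — it cannot stop.
Distance remaining when braking begins: 11 − 6.500 = 4.500 m.
v² = v₀² − 2a·d = 52.160 − 2 × 3.920 × 4.500 = 16.880 m²/s².
v = √16.880 = 4.109 m/s.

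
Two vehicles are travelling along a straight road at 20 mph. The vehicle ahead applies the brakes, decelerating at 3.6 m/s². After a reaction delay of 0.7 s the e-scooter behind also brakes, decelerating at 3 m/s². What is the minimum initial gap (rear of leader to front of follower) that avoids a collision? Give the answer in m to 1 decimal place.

20 mph × 0.44704 = 8.9408 m/s.
Leader travels v²/(2a_L) = 79.938 / 7.200 = 11.103 m before stopping.
Follower covers v·t_r = 8.9408 × 0.7 = 6.259 m while reacting, then v²/(2a_F) = 79.938 / 6.000 = 13.323 m while braking, for a total of 6.259 + 13.323 = 19.582 m.
Since a_F ≤ a_L and the follower starts braking later, the follower is never slower than the leader, so the closest approach is when both have stopped.
Minimum gap = 19.582 − 11.103 = 8.479 m.

Minimum gap ≈ 8.5 m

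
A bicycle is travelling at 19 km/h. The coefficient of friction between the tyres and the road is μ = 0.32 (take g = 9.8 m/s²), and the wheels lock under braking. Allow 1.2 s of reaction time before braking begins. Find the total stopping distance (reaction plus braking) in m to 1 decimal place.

19 km/h ÷ 3.6 = 5.2778 m/s.
a = μg = 0.32 × 9.8 = 3.136 m/s².
Reaction distance = v·t_r = 5.2778 × 1.2 = 6.333 m.
Braking distance = v²/(2a) = 5.2778² / (2 × 3.136) = 27.855 / 6.272 = 4.441 m.
Total = 6.333 + 4.441 = 10.774 m.

Total stopping distance ≈ 10.8 m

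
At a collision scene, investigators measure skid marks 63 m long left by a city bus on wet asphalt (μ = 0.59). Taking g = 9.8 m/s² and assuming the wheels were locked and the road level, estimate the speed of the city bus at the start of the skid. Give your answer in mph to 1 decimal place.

Deceleration a = μg = 0.59 × 9.8 = 5.782 m/s².
v = √(2a·d) = √(2 × 5.782 × 63) = √728.532 = 26.9913 m/s.
= 26.9913 ÷ 0.44704 = 60.378 mph.

Initial speed ≈ 60.4 mph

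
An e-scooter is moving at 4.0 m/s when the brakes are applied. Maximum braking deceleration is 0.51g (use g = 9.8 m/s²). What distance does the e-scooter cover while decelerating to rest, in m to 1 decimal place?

a = 0.51 × 9.8 = 4.998 m/s².
Braking distance = v²/(2a) = 4.0000² / (2 × 4.998) = 16.000 / 9.996 = 1.601 m.

Braking distance ≈ 1.6 m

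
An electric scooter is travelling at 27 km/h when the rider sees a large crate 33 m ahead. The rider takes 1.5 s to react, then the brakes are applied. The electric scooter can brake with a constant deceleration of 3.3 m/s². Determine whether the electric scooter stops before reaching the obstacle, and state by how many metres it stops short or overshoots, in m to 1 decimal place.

27 km/h ÷ 3.6 = 7.5000 m/s.
Reaction distance = 7.5000 × 1.5 = 11.250 m.
Braking distance = v²/(2a) = 56.250 / 6.600 = 8.523 m.
Total stopping distance = 11.250 + 8.523 = 19.773 m, vs 33 m available — it stops with 33 − 19.773 = 13.227 m to spare.

Yes — it stops 13.2 m short of the obstacle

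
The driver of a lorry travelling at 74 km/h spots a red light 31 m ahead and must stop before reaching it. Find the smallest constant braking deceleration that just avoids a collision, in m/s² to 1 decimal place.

74 km/h ÷ 3.6 = 20.5556 m/s.
v² = 2a·d ⇒ a = v²/(2d) = 20.5556² / (2 × 31.000) = 422.533 / 62.000 = 6.8150 m/s².

Required deceleration ≈ 6.8 m/s²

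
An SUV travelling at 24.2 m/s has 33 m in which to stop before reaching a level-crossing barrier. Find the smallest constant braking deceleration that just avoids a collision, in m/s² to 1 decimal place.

v² = 2a·d ⇒ a = v²/(2d) = 24.2000² / (2 × 33.000) = 585.640 / 66.000 = 8.8733 m/s².

Required deceleration ≈ 8.9 m/s²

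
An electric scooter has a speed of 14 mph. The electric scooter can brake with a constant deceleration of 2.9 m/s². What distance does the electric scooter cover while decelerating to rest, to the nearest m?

14 mph × 0.44704 = 6.2586 m/s.
Braking distance = v²/(2a) = 6.2586² / (2 × 2.900) = 39.170 / 5.800 = 6.753 m.

Braking distance ≈ 7 m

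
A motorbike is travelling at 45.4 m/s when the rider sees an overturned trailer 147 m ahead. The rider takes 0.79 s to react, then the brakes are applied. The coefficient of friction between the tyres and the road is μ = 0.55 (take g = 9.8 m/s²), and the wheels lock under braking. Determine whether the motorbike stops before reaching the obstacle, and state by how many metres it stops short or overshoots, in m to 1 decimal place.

a = μg = 0.55 × 9.8 = 5.390 m/s².
Reaction distance = 45.4000 × 0.79 = 35.866 m.
Braking distance = v²/(2a) = 2061.160 / 10.780 = 191.202 m.
Total stopping distance = 35.866 + 191.202 = 227.068 m, vs 147 m available — it cannot stop in time and overshoots by 227.068 − 147 = 80.068 m.

No — it overshoots by 80.1 m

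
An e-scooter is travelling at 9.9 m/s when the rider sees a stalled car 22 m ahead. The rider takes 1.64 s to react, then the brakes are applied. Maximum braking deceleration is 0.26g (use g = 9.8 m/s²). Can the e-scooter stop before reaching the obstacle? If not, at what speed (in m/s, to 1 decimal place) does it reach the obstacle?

a = 0.26 × 9.8 = 2.548 m/s².
Reaction distance = 9.9000 × 1.64 = 16.236 m.
Braking distance needed to stop: v²/(2a) = 98.010 / 5.096 = 19.233 m, so total needed = 16.236 + 19.233 = 35.469 m > 22 m — it cannot stop.
Distance remaining when braking begins: 22 − 16.236 = 5.764 m.
v² = v₀² − 2a·d = 98.010 − 2 × 2.548 × 5.764 = 68.637 m²/s².
v = √68.637 = 8.285 m/s.

No — it strikes the obstacle at 8.3 m/s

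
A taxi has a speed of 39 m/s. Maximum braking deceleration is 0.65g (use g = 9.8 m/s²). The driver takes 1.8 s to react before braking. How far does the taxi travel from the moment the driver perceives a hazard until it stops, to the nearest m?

Total stopping distance ≈ 190 m

a = 0.65 × 9.8 = 6.370 m/s².
Reaction distance = v·t_r = 39.0000 × 1.8 = 70.200 m.
Braking distance = v²/(2a) = 39.0000² / (2 × 6.370) = 1521.000 / 12.740 = 119.388 m.
Total = 70.200 + 119.388 = 189.588 m.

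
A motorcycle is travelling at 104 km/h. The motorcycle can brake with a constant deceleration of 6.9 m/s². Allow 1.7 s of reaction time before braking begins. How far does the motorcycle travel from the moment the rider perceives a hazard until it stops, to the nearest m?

Total stopping distance ≈ 110 m

104 km/h ÷ 3.6 = 28.8889 m/s.
Reaction distance = v·t_r = 28.8889 × 1.7 = 49.111 m.
Braking distance = v²/(2a) = 28.8889² / (2 × 6.900) = 834.569 / 13.800 = 60.476 m.
Total = 49.111 + 60.476 = 109.587 m.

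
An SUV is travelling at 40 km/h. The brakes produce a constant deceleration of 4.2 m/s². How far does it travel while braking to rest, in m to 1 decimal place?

Braking distance ≈ 14.7 m

40 km/h ÷ 3.6 = 11.1111 m/s.
Braking distance = v²/(2a) = 11.1111² / (2 × 4.200) = 123.457 / 8.400 = 14.697 m.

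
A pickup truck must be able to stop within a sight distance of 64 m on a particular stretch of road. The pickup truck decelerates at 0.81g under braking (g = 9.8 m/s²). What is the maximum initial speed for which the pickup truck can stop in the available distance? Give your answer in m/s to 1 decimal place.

Maximum speed ≈ 31.9 m/s

a = 0.81 × 9.8 = 7.938 m/s².
v²/(2a) = d ⇒ v = √(2 × 7.938 × 64) = √1016.06 = 31.8757 m/s.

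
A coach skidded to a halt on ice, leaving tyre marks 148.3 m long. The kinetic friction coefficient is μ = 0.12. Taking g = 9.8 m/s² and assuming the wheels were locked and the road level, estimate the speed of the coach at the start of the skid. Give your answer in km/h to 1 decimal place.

Deceleration a = μg = 0.12 × 9.8 = 1.176 m/s².
v = √(2a·d) = √(2 × 1.176 × 148.3) = √348.802 = 18.6762 m/s.
= 18.6762 × 3.6 = 67.234 km/h.

Initial speed ≈ 67.2 km/h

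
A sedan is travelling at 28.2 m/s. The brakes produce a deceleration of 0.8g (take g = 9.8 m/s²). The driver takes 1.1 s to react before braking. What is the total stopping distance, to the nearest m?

a = 0.8 × 9.8 = 7.840 m/s².
Reaction distance = v·t_r = 28.2000 × 1.1 = 31.020 m.
Braking distance = v²/(2a) = 28.2000² / (2 × 7.840) = 795.240 / 15.680 = 50.717 m.
Total = 31.020 + 50.717 = 81.737 m.

Total stopping distance ≈ 82 m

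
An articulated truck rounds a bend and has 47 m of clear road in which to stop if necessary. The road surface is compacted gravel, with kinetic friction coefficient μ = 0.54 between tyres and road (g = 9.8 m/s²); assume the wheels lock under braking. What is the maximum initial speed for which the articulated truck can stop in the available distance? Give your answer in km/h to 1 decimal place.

Maximum speed ≈ 80.3 km/h

a = μg = 0.54 × 9.8 = 5.292 m/s².
v²/(2a) = d ⇒ v = √(2 × 5.292 × 47) = √497.45 = 22.3036 m/s.
22.3036 m/s × 3.6 = 80.293 km/h.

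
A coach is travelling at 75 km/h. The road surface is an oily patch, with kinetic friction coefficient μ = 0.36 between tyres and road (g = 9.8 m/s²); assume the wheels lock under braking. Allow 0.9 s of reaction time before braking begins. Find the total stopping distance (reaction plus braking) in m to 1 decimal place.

Total stopping distance ≈ 80.3 m

75 km/h ÷ 3.6 = 20.8333 m/s.
a = μg = 0.36 × 9.8 = 3.528 m/s².
Reaction distance = v·t_r = 20.8333 × 0.9 = 18.750 m.
Braking distance = v²/(2a) = 20.8333² / (2 × 3.528) = 434.026 / 7.056 = 61.512 m.
Total = 18.750 + 61.512 = 80.262 m.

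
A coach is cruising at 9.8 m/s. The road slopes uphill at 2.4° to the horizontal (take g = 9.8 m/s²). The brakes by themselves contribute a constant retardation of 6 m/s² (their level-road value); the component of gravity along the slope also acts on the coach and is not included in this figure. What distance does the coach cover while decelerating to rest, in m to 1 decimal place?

Braking distance ≈ 7.5 m

Gravity along the uphill slope adds to the braking deceleration: a_eff = 6.000 + 9.8·sin 2.4° = 6.000 + 0.410 = 6.410 m/s².
Braking distance = v²/(2a) = 9.8000² / (2 × 6.410) = 96.040 / 12.820 = 7.491 m.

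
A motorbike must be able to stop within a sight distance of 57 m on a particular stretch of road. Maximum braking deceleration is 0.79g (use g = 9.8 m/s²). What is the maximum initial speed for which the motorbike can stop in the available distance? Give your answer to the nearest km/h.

Maximum speed ≈ 107 km/h

a = 0.79 × 9.8 = 7.742 m/s².
v²/(2a) = d ⇒ v = √(2 × 7.742 × 57) = √882.59 = 29.7084 m/s.
29.7084 m/s × 3.6 = 106.950 km/h.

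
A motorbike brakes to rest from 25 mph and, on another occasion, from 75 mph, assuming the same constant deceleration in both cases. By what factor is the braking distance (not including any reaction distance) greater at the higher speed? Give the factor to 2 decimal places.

Braking distance d = v²/(2a), so with a fixed, d ∝ v².
Factor = (75/25)² = 3.0000² = 9.0000.

Factor ≈ 9.00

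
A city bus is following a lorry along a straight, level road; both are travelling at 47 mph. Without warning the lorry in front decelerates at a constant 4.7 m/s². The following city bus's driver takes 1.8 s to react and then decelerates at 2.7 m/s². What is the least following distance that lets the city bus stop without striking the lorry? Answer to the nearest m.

Minimum gap ≈ 73 m

47 mph × 0.44704 = 21.0109 m/s.
Leader travels v²/(2a_L) = 441.458 / 9.400 = 46.964 m before stopping.
Follower covers v·t_r = 21.0109 × 1.8 = 37.820 m while reacting, then v²/(2a_F) = 441.458 / 5.400 = 81.751 m while braking, for a total of 37.820 + 81.751 = 119.571 m.
Since a_F ≤ a_L and the follower starts braking later, the follower is never slower than the leader, so the closest approach is when both have stopped.
Minimum gap = 119.571 − 46.964 = 72.607 m.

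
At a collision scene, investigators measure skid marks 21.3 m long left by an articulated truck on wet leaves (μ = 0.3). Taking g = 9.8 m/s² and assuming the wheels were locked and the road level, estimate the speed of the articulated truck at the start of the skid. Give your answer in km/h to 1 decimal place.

Initial speed ≈ 40.3 km/h

Deceleration a = μg = 0.3 × 9.8 = 2.940 m/s².
v = √(2a·d) = √(2 × 2.940 × 21.3) = √125.244 = 11.1912 m/s.
= 11.1912 × 3.6 = 40.288 km/h.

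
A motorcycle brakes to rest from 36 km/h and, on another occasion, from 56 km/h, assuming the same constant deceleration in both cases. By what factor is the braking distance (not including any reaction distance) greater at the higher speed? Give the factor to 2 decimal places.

Factor ≈ 2.42

Braking distance d = v²/(2a), so with a fixed, d ∝ v².
Factor = (56/36)² = 1.5556² = 2.4199.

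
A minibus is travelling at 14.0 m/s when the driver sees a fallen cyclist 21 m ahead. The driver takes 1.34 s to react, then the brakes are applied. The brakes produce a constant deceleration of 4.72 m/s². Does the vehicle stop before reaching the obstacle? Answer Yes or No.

Reaction distance = 14.0000 × 1.34 = 18.760 m.
Braking distance = v²/(2a) = 196.000 / 9.440 = 20.763 m.
Total stopping distance = 18.760 + 20.763 = 39.523 m, vs 21 m available — it cannot stop in time and overshoots by 39.523 − 21 = 18.523 m.

No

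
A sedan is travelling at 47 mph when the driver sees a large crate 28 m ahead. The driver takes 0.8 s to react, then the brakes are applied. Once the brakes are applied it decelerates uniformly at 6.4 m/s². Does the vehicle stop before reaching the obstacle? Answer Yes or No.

47 mph × 0.44704 = 21.0109 m/s.
Reaction distance = 21.0109 × 0.8 = 16.809 m.
Braking distance = v²/(2a) = 441.458 / 12.800 = 34.489 m.
Total stopping distance = 16.809 + 34.489 = 51.298 m, vs 28 m available — it cannot stop in time and overshoots by 51.298 − 28 = 23.298 m.

No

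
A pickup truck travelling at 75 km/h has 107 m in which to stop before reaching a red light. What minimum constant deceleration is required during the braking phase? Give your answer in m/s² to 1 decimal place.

75 km/h ÷ 3.6 = 20.8333 m/s.
v² = 2a·d ⇒ a = v²/(2d) = 20.8333² / (2 × 107.000) = 434.026 / 214.000 = 2.0282 m/s².

Required deceleration ≈ 2.0 m/s²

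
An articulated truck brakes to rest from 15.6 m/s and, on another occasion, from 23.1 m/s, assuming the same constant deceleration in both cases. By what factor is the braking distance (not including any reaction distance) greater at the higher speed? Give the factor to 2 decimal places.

Braking distance d = v²/(2a), so with a fixed, d ∝ v².
Factor = (23.1/15.6)² = 1.4808² = 2.1928.

Factor ≈ 2.19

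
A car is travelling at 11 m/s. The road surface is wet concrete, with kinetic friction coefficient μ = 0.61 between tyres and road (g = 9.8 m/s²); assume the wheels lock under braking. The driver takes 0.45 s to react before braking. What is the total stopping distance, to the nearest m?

a = μg = 0.61 × 9.8 = 5.978 m/s².
Reaction distance = v·t_r = 11.0000 × 0.45 = 4.950 m.
Braking distance = v²/(2a) = 11.0000² / (2 × 5.978) = 121.000 / 11.956 = 10.120 m.
Total = 4.950 + 10.120 = 15.070 m.

Total stopping distance ≈ 15 m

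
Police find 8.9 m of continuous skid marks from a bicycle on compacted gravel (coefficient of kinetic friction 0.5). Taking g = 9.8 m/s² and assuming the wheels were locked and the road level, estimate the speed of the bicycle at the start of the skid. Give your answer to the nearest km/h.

Initial speed ≈ 34 km/h

Deceleration a = μg = 0.5 × 9.8 = 4.900 m/s².
v = √(2a·d) = √(2 × 4.900 × 8.9) = √87.220 = 9.3392 m/s.
= 9.3392 × 3.6 = 33.621 km/h.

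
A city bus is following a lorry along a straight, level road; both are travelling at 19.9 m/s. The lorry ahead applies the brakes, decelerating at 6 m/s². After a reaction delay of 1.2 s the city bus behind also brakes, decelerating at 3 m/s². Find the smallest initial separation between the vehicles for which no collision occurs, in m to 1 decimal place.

Minimum gap ≈ 56.9 m

Leader travels v²/(2a_L) = 396.010 / 12.000 = 33.001 m before stopping.
Follower covers v·t_r = 19.9000 × 1.2 = 23.880 m while reacting, then v²/(2a_F) = 396.010 / 6.000 = 66.002 m while braking, for a total of 23.880 + 66.002 = 89.882 m.
Since a_F ≤ a_L and the follower starts braking later, the follower is never slower than the leader, so the closest approach is when both have stopped.
Minimum gap = 89.882 − 33.001 = 56.881 m.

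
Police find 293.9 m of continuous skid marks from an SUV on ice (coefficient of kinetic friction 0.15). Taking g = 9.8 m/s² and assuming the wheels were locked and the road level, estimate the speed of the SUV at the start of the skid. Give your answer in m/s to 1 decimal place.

Deceleration a = μg = 0.15 × 9.8 = 1.470 m/s².
v = √(2a·d) = √(2 × 1.470 × 293.9) = √864.066 = 29.3950 m/s.

Initial speed ≈ 29.4 m/s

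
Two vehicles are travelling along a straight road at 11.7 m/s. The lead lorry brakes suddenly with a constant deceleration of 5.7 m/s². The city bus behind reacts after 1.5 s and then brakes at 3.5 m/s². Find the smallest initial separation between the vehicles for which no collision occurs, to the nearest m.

Leader travels v²/(2a_L) = 136.890 / 11.400 = 12.008 m before stopping.
Follower covers v·t_r = 11.7000 × 1.5 = 17.550 m while reacting, then v²/(2a_F) = 136.890 / 7.000 = 19.556 m while braking, for a total of 17.550 + 19.556 = 37.106 m.
Since a_F ≤ a_L and the follower starts braking later, the follower is never slower than the leader, so the closest approach is when both have stopped.
Minimum gap = 37.106 − 12.008 = 25.098 m.

Minimum gap ≈ 25 m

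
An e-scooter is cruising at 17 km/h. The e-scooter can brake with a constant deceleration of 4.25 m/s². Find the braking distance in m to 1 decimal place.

Braking distance ≈ 2.6 m

17 km/h ÷ 3.6 = 4.7222 m/s.
Braking distance = v²/(2a) = 4.7222² / (2 × 4.250) = 22.299 / 8.500 = 2.623 m.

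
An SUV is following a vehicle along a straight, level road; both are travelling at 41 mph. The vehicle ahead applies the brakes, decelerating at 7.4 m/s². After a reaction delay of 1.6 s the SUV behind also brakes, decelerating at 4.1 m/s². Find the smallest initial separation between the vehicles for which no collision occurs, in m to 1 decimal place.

41 mph × 0.44704 = 18.3286 m/s.
Leader travels v²/(2a_L) = 335.938 / 14.800 = 22.699 m before stopping.
Follower covers v·t_r = 18.3286 × 1.6 = 29.326 m while reacting, then v²/(2a_F) = 335.938 / 8.200 = 40.968 m while braking, for a total of 29.326 + 40.968 = 70.294 m.
Since a_F ≤ a_L and the follower starts braking later, the follower is never slower than the leader, so the closest approach is when both have stopped.
Minimum gap = 70.294 − 22.699 = 47.595 m.

Minimum gap ≈ 47.6 m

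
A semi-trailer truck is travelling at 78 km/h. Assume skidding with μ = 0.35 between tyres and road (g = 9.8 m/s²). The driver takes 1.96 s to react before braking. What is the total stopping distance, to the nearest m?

Total stopping distance ≈ 111 m

78 km/h ÷ 3.6 = 21.6667 m/s.
a = μg = 0.35 × 9.8 = 3.430 m/s².
Reaction distance = v·t_r = 21.6667 × 1.96 = 42.467 m.
Braking distance = v²/(2a) = 21.6667² / (2 × 3.430) = 469.446 / 6.860 = 68.432 m.
Total = 42.467 + 68.432 = 110.899 m.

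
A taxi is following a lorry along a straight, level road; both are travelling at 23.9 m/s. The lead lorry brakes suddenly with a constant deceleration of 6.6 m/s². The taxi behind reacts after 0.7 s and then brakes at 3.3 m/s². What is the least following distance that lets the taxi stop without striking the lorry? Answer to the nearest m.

Leader travels v²/(2a_L) = 571.210 / 13.200 = 43.273 m before stopping.
Follower covers v·t_r = 23.9000 × 0.7 = 16.730 m while reacting, then v²/(2a_F) = 571.210 / 6.600 = 86.547 m while braking, for a total of 16.730 + 86.547 = 103.277 m.
Since a_F ≤ a_L and the follower starts braking later, the follower is never slower than the leader, so the closest approach is when both have stopped.
Minimum gap = 103.277 − 43.273 = 60.004 m.

Minimum gap ≈ 60 m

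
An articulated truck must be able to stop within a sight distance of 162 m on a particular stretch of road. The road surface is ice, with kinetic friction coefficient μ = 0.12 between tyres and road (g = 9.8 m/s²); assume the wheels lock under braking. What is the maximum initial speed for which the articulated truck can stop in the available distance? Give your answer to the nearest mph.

Maximum speed ≈ 44 mph

a = μg = 0.12 × 9.8 = 1.176 m/s².
v²/(2a) = d ⇒ v = √(2 × 1.176 × 162) = √381.02 = 19.5197 m/s.
19.5197 m/s ÷ 0.44704 = 43.664 mph.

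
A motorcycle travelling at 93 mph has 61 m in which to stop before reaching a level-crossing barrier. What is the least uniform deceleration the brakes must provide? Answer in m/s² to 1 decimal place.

Required deceleration ≈ 14.2 m/s²

93 mph × 0.44704 = 41.5747 m/s.
v² = 2a·d ⇒ a = v²/(2d) = 41.5747² / (2 × 61.000) = 1728.456 / 122.000 = 14.1677 m/s².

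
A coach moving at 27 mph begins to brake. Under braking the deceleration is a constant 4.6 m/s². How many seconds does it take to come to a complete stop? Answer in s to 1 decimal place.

27 mph × 0.44704 = 12.0701 m/s.
Braking time = v/a = 12.0701 / 4.600 = 2.624 s.

Braking time ≈ 2.6 s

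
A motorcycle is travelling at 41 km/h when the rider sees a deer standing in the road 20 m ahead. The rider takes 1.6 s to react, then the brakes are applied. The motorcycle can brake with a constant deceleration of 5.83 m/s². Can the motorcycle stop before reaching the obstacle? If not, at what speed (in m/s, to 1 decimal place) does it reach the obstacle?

No — it strikes the obstacle at 10.4 m/s

41 km/h ÷ 3.6 = 11.3889 m/s.
Reaction distance = 11.3889 × 1.6 = 18.222 m.
Braking distance needed to stop: v²/(2a) = 129.707 / 11.660 = 11.124 m, so total needed = 18.222 + 11.124 = 29.346 m > 20 m — it cannot stop.
Distance remaining when braking begins: 20 − 18.222 = 1.778 m.
v² = v₀² − 2a·d = 129.707 − 2 × 5.830 × 1.778 = 108.976 m²/s².
v = √108.976 = 10.439 m/s.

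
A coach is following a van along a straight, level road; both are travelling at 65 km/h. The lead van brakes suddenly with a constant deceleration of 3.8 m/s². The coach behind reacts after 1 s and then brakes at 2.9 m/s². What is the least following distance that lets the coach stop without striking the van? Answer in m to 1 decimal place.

65 km/h ÷ 3.6 = 18.0556 m/s.
Leader travels v²/(2a_L) = 326.005 / 7.600 = 42.895 m before stopping.
Follower covers v·t_r = 18.0556 × 1 = 18.056 m while reacting, then v²/(2a_F) = 326.005 / 5.800 = 56.208 m while braking, for a total of 18.056 + 56.208 = 74.264 m.
Since a_F ≤ a_L and the follower starts braking later, the follower is never slower than the leader, so the closest approach is when both have stopped.
Minimum gap = 74.264 − 42.895 = 31.369 m.

Minimum gap ≈ 31.4 m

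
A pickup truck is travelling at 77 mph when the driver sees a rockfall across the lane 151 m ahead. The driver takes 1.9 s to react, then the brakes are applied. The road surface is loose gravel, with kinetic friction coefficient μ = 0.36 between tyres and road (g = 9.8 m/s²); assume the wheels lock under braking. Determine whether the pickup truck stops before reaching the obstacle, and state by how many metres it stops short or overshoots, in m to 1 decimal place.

No — it overshoots by 82.3 m

77 mph × 0.44704 = 34.4221 m/s.
a = μg = 0.36 × 9.8 = 3.528 m/s².
Reaction distance = 34.4221 × 1.9 = 65.402 m.
Braking distance = v²/(2a) = 1184.881 / 7.056 = 167.925 m.
Total stopping distance = 65.402 + 167.925 = 233.327 m, vs 151 m available — it cannot stop in time and overshoots by 233.327 − 151 = 82.327 m.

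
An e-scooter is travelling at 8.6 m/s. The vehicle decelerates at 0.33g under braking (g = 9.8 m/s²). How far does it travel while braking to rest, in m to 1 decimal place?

Braking distance ≈ 11.4 m

a = 0.33 × 9.8 = 3.234 m/s².
Braking distance = v²/(2a) = 8.6000² / (2 × 3.234) = 73.960 / 6.468 = 11.435 m.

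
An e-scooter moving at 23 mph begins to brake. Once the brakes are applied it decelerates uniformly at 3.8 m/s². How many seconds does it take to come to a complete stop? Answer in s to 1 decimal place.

23 mph × 0.44704 = 10.2819 m/s.
Braking time = v/a = 10.2819 / 3.800 = 2.706 s.

Braking time ≈ 2.7 s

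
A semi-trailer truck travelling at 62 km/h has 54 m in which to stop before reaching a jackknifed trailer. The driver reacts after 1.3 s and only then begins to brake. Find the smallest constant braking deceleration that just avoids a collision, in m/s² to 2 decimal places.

62 km/h ÷ 3.6 = 17.2222 m/s.
Distance covered during reaction = 17.2222 × 1.3 = 22.389 m.
Distance available for braking: 54 − 22.389 = 31.611 m.
v² = 2a·d ⇒ a = v²/(2d) = 17.2222² / (2 × 31.611) = 296.604 / 63.222 = 4.6915 m/s².

Required deceleration ≈ 4.69 m/s²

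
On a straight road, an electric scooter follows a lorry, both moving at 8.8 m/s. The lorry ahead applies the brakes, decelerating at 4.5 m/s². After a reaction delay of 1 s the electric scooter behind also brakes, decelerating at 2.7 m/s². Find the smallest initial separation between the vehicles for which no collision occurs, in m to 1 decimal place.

Leader travels v²/(2a_L) = 77.440 / 9.000 = 8.604 m before stopping.
Follower covers v·t_r = 8.8000 × 1 = 8.800 m while reacting, then v²/(2a_F) = 77.440 / 5.400 = 14.341 m while braking, for a total of 8.800 + 14.341 = 23.141 m.
Since a_F ≤ a_L and the follower starts braking later, the follower is never slower than the leader, so the closest approach is when both have stopped.
Minimum gap = 23.141 − 8.604 = 14.537 m.

Minimum gap ≈ 14.5 m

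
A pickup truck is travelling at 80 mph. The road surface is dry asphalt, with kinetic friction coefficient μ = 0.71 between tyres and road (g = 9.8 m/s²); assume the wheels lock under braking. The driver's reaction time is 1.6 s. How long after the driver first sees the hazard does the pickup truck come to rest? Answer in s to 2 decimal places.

80 mph × 0.44704 = 35.7632 m/s.
a = μg = 0.71 × 9.8 = 6.958 m/s².
Braking time = v/a = 35.7632 / 6.958 = 5.140 s.
Total = 1.6 + 5.140 = 6.740 s.

Total time ≈ 6.74 s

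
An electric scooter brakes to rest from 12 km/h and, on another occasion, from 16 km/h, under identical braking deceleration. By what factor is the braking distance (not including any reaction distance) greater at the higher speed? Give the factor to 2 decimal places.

Braking distance d = v²/(2a), so with a fixed, d ∝ v².
Factor = (16/12)² = 1.3333² = 1.7777.

Factor ≈ 1.78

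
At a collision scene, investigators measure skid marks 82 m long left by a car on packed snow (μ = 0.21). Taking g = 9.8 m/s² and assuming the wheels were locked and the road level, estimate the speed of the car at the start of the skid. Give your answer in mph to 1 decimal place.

Initial speed ≈ 41.1 mph

Deceleration a = μg = 0.21 × 9.8 = 2.058 m/s².
v = √(2a·d) = √(2 × 2.058 × 82) = √337.512 = 18.3715 m/s.
= 18.3715 ÷ 0.44704 = 41.096 mph.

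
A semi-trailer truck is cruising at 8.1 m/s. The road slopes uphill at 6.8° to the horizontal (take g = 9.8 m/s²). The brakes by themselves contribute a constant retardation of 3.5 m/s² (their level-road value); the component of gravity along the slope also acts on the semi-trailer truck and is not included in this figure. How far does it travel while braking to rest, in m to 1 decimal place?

Braking distance ≈ 7.0 m

Gravity along the uphill slope adds to the braking deceleration: a_eff = 3.500 + 9.8·sin 6.8° = 3.500 + 1.160 = 4.660 m/s².
Braking distance = v²/(2a) = 8.1000² / (2 × 4.660) = 65.610 / 9.320 = 7.040 m.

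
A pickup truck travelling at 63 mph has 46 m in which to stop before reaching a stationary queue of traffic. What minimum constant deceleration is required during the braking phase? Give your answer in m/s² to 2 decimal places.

63 mph × 0.44704 = 28.1635 m/s.
v² = 2a·d ⇒ a = v²/(2d) = 28.1635² / (2 × 46.000) = 793.183 / 92.000 = 8.6216 m/s².

Required deceleration ≈ 8.62 m/s²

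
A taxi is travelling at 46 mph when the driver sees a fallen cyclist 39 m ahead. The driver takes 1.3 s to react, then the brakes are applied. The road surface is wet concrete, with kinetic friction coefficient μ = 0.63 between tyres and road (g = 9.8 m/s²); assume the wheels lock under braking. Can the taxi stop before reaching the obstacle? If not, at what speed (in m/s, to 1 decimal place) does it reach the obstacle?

46 mph × 0.44704 = 20.5638 m/s.
a = μg = 0.63 × 9.8 = 6.174 m/s².
Reaction distance = 20.5638 × 1.3 = 26.733 m.
Braking distance needed to stop: v²/(2a) = 422.870 / 12.348 = 34.246 m, so total needed = 26.733 + 34.246 = 60.979 m > 39 m — it cannot stop.
Distance remaining when braking begins: 39 − 26.733 = 12.267 m.
v² = v₀² − 2a·d = 422.870 − 2 × 6.174 × 12.267 = 271.397 m²/s².
v = √271.397 = 16.474 m/s.

No — it strikes the obstacle at 16.5 m/s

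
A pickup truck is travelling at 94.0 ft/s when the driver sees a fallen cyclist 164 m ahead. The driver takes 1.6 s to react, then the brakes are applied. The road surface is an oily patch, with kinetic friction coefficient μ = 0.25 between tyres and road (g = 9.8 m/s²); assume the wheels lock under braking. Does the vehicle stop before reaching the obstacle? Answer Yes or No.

No

94 ft/s × 0.3048 = 28.6512 m/s.
a = μg = 0.25 × 9.8 = 2.450 m/s².
Reaction distance = 28.6512 × 1.6 = 45.842 m.
Braking distance = v²/(2a) = 820.891 / 4.900 = 167.529 m.
Total stopping distance = 45.842 + 167.529 = 213.371 m, vs 164 m available — it cannot stop in time and overshoots by 213.371 − 164 = 49.371 m.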